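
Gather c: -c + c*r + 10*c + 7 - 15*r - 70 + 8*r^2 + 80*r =c*(r + 9) + 8*r^2 + 65*r - 63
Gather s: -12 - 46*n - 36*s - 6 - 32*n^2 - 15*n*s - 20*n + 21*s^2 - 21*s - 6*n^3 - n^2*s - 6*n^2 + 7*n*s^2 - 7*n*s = -6*n^3 - 38*n^2 - 66*n + s^2*(7*n + 21) + s*(-n^2 - 22*n - 57) - 18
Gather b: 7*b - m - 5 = 7*b - m - 5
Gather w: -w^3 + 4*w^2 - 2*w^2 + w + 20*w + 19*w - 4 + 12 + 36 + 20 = -w^3 + 2*w^2 + 40*w + 64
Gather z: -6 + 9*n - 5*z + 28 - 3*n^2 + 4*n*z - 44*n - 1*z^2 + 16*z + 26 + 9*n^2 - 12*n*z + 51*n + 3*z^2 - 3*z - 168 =6*n^2 + 16*n + 2*z^2 + z*(8 - 8*n) - 120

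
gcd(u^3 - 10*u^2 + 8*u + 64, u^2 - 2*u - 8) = u^2 - 2*u - 8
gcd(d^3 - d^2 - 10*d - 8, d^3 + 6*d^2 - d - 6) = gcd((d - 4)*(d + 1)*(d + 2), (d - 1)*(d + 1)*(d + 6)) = d + 1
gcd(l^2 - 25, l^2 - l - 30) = l + 5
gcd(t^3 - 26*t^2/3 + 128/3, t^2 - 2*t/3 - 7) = 1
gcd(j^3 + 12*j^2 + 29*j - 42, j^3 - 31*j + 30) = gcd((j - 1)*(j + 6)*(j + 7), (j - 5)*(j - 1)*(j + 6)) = j^2 + 5*j - 6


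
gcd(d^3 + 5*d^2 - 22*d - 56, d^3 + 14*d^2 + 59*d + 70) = d^2 + 9*d + 14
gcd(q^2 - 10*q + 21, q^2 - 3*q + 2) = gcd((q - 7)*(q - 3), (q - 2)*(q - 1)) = 1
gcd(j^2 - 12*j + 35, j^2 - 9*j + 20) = j - 5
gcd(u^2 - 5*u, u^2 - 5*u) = u^2 - 5*u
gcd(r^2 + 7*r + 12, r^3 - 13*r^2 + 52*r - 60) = 1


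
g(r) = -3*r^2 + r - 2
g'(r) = 1 - 6*r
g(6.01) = -104.35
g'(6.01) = -35.06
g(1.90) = -10.93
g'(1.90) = -10.40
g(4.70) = -63.57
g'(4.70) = -27.20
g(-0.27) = -2.49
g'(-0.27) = 2.62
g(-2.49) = -23.09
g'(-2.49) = 15.94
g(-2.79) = -28.14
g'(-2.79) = 17.74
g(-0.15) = -2.22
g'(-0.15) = 1.90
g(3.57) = -36.66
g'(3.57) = -20.42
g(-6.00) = -116.00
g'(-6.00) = 37.00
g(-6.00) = -116.00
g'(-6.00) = 37.00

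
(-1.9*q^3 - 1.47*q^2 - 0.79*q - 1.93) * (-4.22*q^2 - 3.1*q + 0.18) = 8.018*q^5 + 12.0934*q^4 + 7.5488*q^3 + 10.329*q^2 + 5.8408*q - 0.3474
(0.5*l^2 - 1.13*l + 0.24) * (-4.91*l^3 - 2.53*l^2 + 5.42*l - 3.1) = -2.455*l^5 + 4.2833*l^4 + 4.3905*l^3 - 8.2818*l^2 + 4.8038*l - 0.744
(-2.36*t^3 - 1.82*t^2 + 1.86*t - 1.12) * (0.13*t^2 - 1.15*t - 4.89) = -0.3068*t^5 + 2.4774*t^4 + 13.8752*t^3 + 6.6152*t^2 - 7.8074*t + 5.4768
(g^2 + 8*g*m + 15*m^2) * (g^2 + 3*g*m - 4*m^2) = g^4 + 11*g^3*m + 35*g^2*m^2 + 13*g*m^3 - 60*m^4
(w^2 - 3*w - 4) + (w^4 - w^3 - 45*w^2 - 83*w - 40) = w^4 - w^3 - 44*w^2 - 86*w - 44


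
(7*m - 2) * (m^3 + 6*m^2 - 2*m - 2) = 7*m^4 + 40*m^3 - 26*m^2 - 10*m + 4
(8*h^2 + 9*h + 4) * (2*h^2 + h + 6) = 16*h^4 + 26*h^3 + 65*h^2 + 58*h + 24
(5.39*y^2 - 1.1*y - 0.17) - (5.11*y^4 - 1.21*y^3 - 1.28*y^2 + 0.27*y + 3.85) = -5.11*y^4 + 1.21*y^3 + 6.67*y^2 - 1.37*y - 4.02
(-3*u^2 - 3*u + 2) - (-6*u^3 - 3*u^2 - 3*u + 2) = 6*u^3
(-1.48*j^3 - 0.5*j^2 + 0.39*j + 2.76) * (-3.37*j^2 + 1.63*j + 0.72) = 4.9876*j^5 - 0.7274*j^4 - 3.1949*j^3 - 9.0255*j^2 + 4.7796*j + 1.9872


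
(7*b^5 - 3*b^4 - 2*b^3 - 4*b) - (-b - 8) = 7*b^5 - 3*b^4 - 2*b^3 - 3*b + 8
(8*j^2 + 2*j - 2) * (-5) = -40*j^2 - 10*j + 10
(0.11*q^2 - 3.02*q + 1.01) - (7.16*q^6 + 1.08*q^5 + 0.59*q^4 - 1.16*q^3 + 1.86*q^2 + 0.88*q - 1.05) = -7.16*q^6 - 1.08*q^5 - 0.59*q^4 + 1.16*q^3 - 1.75*q^2 - 3.9*q + 2.06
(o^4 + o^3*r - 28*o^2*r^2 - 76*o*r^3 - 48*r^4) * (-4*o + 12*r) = -4*o^5 + 8*o^4*r + 124*o^3*r^2 - 32*o^2*r^3 - 720*o*r^4 - 576*r^5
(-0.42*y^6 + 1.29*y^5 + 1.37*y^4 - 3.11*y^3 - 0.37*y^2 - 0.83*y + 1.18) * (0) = 0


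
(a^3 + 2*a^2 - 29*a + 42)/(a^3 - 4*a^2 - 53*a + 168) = (a - 2)/(a - 8)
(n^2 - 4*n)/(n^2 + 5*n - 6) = n*(n - 4)/(n^2 + 5*n - 6)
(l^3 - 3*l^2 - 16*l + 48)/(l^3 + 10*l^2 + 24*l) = (l^2 - 7*l + 12)/(l*(l + 6))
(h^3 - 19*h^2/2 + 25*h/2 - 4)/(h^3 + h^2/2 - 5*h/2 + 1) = (h - 8)/(h + 2)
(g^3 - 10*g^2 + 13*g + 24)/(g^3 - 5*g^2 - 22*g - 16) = (g - 3)/(g + 2)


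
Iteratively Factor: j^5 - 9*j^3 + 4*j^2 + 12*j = (j - 2)*(j^4 + 2*j^3 - 5*j^2 - 6*j) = (j - 2)*(j + 1)*(j^3 + j^2 - 6*j) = (j - 2)*(j + 1)*(j + 3)*(j^2 - 2*j) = (j - 2)^2*(j + 1)*(j + 3)*(j)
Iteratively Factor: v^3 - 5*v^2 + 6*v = (v)*(v^2 - 5*v + 6) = v*(v - 2)*(v - 3)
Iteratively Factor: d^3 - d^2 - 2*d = (d + 1)*(d^2 - 2*d) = (d - 2)*(d + 1)*(d)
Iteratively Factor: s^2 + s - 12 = (s - 3)*(s + 4)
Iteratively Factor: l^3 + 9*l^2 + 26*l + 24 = (l + 2)*(l^2 + 7*l + 12) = (l + 2)*(l + 4)*(l + 3)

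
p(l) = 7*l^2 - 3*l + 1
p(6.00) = 235.00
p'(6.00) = 81.00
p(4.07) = 104.74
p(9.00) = 541.00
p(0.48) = 1.17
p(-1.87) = 31.09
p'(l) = 14*l - 3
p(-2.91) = 69.01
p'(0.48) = 3.72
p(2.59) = 40.19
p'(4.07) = 53.98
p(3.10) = 58.97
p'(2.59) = 33.26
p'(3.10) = 40.40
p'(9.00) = 123.00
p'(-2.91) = -43.74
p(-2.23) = 42.50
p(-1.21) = 14.88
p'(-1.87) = -29.18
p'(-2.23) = -34.22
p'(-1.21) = -19.94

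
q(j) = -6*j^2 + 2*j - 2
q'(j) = 2 - 12*j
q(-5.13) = -170.16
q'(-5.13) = 63.56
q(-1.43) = -17.13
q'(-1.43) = 19.16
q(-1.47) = -17.91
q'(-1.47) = 19.64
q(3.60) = -72.56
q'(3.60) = -41.20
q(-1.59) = -20.35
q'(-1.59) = 21.08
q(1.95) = -20.92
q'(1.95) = -21.40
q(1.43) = -11.41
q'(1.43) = -15.16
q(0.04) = -1.93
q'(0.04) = 1.52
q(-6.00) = -230.00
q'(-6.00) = 74.00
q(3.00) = -50.00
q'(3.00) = -34.00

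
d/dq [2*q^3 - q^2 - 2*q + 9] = 6*q^2 - 2*q - 2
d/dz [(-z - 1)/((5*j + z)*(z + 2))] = ((5*j + z)*(z + 1) - (5*j + z)*(z + 2) + (z + 1)*(z + 2))/((5*j + z)^2*(z + 2)^2)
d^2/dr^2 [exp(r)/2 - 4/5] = exp(r)/2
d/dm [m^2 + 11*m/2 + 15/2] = 2*m + 11/2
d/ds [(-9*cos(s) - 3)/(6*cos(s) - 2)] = -9*sin(s)/(3*cos(s) - 1)^2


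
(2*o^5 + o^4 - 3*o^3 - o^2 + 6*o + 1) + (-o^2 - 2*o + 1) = 2*o^5 + o^4 - 3*o^3 - 2*o^2 + 4*o + 2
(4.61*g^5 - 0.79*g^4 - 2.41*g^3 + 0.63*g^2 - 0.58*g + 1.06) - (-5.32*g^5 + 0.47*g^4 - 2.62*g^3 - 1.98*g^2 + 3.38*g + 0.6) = 9.93*g^5 - 1.26*g^4 + 0.21*g^3 + 2.61*g^2 - 3.96*g + 0.46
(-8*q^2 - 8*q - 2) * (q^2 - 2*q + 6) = -8*q^4 + 8*q^3 - 34*q^2 - 44*q - 12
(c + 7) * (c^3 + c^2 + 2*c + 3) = c^4 + 8*c^3 + 9*c^2 + 17*c + 21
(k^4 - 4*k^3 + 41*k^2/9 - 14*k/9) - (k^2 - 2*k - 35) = k^4 - 4*k^3 + 32*k^2/9 + 4*k/9 + 35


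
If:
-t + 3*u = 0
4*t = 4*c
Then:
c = 3*u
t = 3*u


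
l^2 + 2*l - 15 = (l - 3)*(l + 5)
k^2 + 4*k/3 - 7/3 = (k - 1)*(k + 7/3)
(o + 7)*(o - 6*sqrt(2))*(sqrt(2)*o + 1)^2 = 2*o^4 - 10*sqrt(2)*o^3 + 14*o^3 - 70*sqrt(2)*o^2 - 23*o^2 - 161*o - 6*sqrt(2)*o - 42*sqrt(2)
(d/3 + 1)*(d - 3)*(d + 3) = d^3/3 + d^2 - 3*d - 9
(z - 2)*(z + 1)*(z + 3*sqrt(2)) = z^3 - z^2 + 3*sqrt(2)*z^2 - 3*sqrt(2)*z - 2*z - 6*sqrt(2)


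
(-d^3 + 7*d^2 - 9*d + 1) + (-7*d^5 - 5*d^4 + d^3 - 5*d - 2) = -7*d^5 - 5*d^4 + 7*d^2 - 14*d - 1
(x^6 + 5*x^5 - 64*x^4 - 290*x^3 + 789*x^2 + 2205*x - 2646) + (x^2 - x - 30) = x^6 + 5*x^5 - 64*x^4 - 290*x^3 + 790*x^2 + 2204*x - 2676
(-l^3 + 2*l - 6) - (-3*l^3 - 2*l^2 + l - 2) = 2*l^3 + 2*l^2 + l - 4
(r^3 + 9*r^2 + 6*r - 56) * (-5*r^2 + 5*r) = -5*r^5 - 40*r^4 + 15*r^3 + 310*r^2 - 280*r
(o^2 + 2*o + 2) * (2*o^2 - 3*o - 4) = 2*o^4 + o^3 - 6*o^2 - 14*o - 8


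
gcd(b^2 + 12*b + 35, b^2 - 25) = b + 5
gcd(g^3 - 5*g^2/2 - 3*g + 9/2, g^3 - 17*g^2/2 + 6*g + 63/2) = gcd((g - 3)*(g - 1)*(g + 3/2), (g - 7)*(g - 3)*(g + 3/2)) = g^2 - 3*g/2 - 9/2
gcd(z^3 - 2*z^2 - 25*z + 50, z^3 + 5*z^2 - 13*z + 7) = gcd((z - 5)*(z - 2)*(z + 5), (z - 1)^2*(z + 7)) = 1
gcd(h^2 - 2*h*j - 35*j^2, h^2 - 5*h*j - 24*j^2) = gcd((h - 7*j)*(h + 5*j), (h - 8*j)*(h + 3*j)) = 1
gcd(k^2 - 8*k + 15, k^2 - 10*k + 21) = k - 3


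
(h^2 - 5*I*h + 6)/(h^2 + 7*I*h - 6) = (h - 6*I)/(h + 6*I)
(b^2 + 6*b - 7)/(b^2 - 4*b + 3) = (b + 7)/(b - 3)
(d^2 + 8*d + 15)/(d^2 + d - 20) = (d + 3)/(d - 4)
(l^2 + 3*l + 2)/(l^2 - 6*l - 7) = (l + 2)/(l - 7)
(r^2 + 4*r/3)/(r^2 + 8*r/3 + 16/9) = 3*r/(3*r + 4)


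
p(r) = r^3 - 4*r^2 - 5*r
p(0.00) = 0.00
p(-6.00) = -330.00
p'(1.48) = -10.27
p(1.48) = -12.92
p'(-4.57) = 94.21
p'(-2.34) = 30.15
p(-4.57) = -156.13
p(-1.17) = -1.23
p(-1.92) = -12.22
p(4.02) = -19.78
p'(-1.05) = 6.71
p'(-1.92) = 21.42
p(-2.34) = -23.02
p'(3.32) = 1.51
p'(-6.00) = 151.00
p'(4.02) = 11.32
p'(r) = 3*r^2 - 8*r - 5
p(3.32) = -24.10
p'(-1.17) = 8.47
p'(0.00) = -5.00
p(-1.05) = -0.32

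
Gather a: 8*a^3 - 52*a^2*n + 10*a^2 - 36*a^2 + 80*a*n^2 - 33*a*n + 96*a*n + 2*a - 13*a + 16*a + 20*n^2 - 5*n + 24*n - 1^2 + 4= 8*a^3 + a^2*(-52*n - 26) + a*(80*n^2 + 63*n + 5) + 20*n^2 + 19*n + 3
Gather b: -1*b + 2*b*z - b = b*(2*z - 2)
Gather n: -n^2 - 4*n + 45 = -n^2 - 4*n + 45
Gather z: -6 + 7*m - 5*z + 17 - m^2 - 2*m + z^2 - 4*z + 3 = -m^2 + 5*m + z^2 - 9*z + 14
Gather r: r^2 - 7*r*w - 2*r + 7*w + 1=r^2 + r*(-7*w - 2) + 7*w + 1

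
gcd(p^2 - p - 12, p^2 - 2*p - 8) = p - 4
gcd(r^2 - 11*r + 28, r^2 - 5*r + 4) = r - 4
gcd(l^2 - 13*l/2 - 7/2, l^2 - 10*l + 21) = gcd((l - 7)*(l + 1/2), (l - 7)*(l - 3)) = l - 7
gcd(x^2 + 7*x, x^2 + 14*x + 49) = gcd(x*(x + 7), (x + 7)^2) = x + 7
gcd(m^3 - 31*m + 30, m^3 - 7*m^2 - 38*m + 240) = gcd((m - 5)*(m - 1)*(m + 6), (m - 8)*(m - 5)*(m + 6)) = m^2 + m - 30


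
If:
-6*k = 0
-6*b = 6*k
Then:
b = 0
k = 0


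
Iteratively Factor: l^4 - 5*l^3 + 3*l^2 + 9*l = (l - 3)*(l^3 - 2*l^2 - 3*l) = l*(l - 3)*(l^2 - 2*l - 3) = l*(l - 3)^2*(l + 1)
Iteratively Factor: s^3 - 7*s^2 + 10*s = (s - 2)*(s^2 - 5*s) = (s - 5)*(s - 2)*(s)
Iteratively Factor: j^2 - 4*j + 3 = (j - 1)*(j - 3)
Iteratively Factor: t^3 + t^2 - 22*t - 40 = (t + 2)*(t^2 - t - 20) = (t - 5)*(t + 2)*(t + 4)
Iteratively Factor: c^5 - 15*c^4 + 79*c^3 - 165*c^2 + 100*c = (c - 5)*(c^4 - 10*c^3 + 29*c^2 - 20*c) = (c - 5)*(c - 1)*(c^3 - 9*c^2 + 20*c) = (c - 5)^2*(c - 1)*(c^2 - 4*c) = c*(c - 5)^2*(c - 1)*(c - 4)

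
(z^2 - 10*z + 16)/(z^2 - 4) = (z - 8)/(z + 2)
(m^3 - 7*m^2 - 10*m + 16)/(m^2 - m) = m - 6 - 16/m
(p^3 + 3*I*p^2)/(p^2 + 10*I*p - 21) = p^2/(p + 7*I)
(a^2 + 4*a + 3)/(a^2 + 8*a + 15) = (a + 1)/(a + 5)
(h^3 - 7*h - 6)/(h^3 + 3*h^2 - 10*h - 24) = (h + 1)/(h + 4)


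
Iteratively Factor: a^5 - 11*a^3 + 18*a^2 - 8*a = (a - 1)*(a^4 + a^3 - 10*a^2 + 8*a) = a*(a - 1)*(a^3 + a^2 - 10*a + 8) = a*(a - 1)*(a + 4)*(a^2 - 3*a + 2) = a*(a - 2)*(a - 1)*(a + 4)*(a - 1)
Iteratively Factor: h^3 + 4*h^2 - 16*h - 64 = (h + 4)*(h^2 - 16) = (h - 4)*(h + 4)*(h + 4)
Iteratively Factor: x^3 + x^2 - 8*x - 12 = (x + 2)*(x^2 - x - 6) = (x + 2)^2*(x - 3)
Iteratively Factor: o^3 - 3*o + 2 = (o - 1)*(o^2 + o - 2) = (o - 1)^2*(o + 2)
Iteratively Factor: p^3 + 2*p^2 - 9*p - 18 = (p + 3)*(p^2 - p - 6) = (p - 3)*(p + 3)*(p + 2)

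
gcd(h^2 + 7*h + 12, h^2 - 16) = h + 4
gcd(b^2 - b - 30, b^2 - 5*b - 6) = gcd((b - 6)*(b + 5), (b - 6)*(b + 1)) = b - 6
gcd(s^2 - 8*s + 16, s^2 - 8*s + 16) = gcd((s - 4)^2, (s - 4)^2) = s^2 - 8*s + 16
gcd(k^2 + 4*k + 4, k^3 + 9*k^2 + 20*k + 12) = k + 2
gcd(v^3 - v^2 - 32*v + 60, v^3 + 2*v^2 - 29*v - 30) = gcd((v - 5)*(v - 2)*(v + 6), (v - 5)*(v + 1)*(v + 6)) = v^2 + v - 30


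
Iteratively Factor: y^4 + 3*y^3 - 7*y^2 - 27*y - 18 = (y + 3)*(y^3 - 7*y - 6) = (y + 2)*(y + 3)*(y^2 - 2*y - 3) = (y - 3)*(y + 2)*(y + 3)*(y + 1)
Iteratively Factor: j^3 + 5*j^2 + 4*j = (j + 1)*(j^2 + 4*j) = j*(j + 1)*(j + 4)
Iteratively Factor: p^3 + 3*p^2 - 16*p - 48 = (p - 4)*(p^2 + 7*p + 12) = (p - 4)*(p + 3)*(p + 4)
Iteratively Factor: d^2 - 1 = (d - 1)*(d + 1)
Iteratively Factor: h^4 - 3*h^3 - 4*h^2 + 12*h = (h + 2)*(h^3 - 5*h^2 + 6*h) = (h - 2)*(h + 2)*(h^2 - 3*h) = h*(h - 2)*(h + 2)*(h - 3)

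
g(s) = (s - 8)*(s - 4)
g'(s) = 2*s - 12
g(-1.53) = 52.70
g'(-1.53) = -15.06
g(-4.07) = 97.40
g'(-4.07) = -20.14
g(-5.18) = 120.99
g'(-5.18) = -22.36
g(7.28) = -2.36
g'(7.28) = 2.56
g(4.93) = -2.86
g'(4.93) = -2.14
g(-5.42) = 126.42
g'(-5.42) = -22.84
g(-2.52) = 68.59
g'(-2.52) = -17.04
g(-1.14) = 46.98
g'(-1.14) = -14.28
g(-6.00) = 140.00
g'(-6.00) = -24.00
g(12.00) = 32.00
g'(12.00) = 12.00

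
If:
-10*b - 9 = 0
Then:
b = -9/10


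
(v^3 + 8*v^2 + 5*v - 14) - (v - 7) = v^3 + 8*v^2 + 4*v - 7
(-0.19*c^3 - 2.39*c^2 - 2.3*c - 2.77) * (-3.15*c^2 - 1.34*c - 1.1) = 0.5985*c^5 + 7.7831*c^4 + 10.6566*c^3 + 14.4365*c^2 + 6.2418*c + 3.047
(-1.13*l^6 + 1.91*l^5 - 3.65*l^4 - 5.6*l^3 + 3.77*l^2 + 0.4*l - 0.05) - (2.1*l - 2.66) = -1.13*l^6 + 1.91*l^5 - 3.65*l^4 - 5.6*l^3 + 3.77*l^2 - 1.7*l + 2.61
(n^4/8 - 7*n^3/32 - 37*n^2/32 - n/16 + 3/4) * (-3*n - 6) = -3*n^5/8 - 3*n^4/32 + 153*n^3/32 + 57*n^2/8 - 15*n/8 - 9/2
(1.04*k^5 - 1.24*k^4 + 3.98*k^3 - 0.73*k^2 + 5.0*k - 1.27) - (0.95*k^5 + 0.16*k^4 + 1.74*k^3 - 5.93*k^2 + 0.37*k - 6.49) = 0.0900000000000001*k^5 - 1.4*k^4 + 2.24*k^3 + 5.2*k^2 + 4.63*k + 5.22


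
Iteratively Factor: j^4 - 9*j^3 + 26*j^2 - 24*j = (j - 3)*(j^3 - 6*j^2 + 8*j) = j*(j - 3)*(j^2 - 6*j + 8) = j*(j - 4)*(j - 3)*(j - 2)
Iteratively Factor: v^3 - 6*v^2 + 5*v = (v)*(v^2 - 6*v + 5) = v*(v - 5)*(v - 1)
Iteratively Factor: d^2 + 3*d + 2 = (d + 1)*(d + 2)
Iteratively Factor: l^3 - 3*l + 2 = (l - 1)*(l^2 + l - 2) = (l - 1)*(l + 2)*(l - 1)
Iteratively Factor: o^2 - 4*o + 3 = (o - 1)*(o - 3)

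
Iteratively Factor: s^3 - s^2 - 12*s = (s - 4)*(s^2 + 3*s) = s*(s - 4)*(s + 3)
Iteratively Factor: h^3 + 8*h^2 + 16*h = (h + 4)*(h^2 + 4*h) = (h + 4)^2*(h)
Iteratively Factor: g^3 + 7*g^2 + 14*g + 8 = (g + 2)*(g^2 + 5*g + 4) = (g + 2)*(g + 4)*(g + 1)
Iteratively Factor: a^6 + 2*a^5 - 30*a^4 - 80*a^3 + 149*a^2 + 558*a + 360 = (a + 3)*(a^5 - a^4 - 27*a^3 + a^2 + 146*a + 120) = (a + 1)*(a + 3)*(a^4 - 2*a^3 - 25*a^2 + 26*a + 120) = (a + 1)*(a + 2)*(a + 3)*(a^3 - 4*a^2 - 17*a + 60) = (a - 5)*(a + 1)*(a + 2)*(a + 3)*(a^2 + a - 12) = (a - 5)*(a - 3)*(a + 1)*(a + 2)*(a + 3)*(a + 4)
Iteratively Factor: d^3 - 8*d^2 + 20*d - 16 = (d - 2)*(d^2 - 6*d + 8) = (d - 4)*(d - 2)*(d - 2)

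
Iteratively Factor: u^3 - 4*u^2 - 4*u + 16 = (u - 4)*(u^2 - 4) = (u - 4)*(u + 2)*(u - 2)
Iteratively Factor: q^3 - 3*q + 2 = (q - 1)*(q^2 + q - 2) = (q - 1)^2*(q + 2)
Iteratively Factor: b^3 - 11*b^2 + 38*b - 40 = (b - 4)*(b^2 - 7*b + 10) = (b - 4)*(b - 2)*(b - 5)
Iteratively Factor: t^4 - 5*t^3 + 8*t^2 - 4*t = (t)*(t^3 - 5*t^2 + 8*t - 4) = t*(t - 2)*(t^2 - 3*t + 2) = t*(t - 2)*(t - 1)*(t - 2)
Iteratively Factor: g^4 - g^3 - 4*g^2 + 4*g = (g + 2)*(g^3 - 3*g^2 + 2*g) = (g - 2)*(g + 2)*(g^2 - g) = (g - 2)*(g - 1)*(g + 2)*(g)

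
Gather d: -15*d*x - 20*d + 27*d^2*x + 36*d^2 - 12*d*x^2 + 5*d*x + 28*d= d^2*(27*x + 36) + d*(-12*x^2 - 10*x + 8)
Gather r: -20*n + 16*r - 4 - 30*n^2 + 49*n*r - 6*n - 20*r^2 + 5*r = -30*n^2 - 26*n - 20*r^2 + r*(49*n + 21) - 4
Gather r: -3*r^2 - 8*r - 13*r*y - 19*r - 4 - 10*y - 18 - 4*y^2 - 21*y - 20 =-3*r^2 + r*(-13*y - 27) - 4*y^2 - 31*y - 42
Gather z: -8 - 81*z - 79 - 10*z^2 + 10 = -10*z^2 - 81*z - 77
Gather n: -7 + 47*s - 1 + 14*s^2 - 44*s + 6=14*s^2 + 3*s - 2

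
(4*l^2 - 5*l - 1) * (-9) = -36*l^2 + 45*l + 9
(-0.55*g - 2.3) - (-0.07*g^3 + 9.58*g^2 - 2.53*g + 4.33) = 0.07*g^3 - 9.58*g^2 + 1.98*g - 6.63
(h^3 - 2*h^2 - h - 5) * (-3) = -3*h^3 + 6*h^2 + 3*h + 15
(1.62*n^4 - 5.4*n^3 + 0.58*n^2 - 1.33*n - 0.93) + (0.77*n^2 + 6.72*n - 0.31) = 1.62*n^4 - 5.4*n^3 + 1.35*n^2 + 5.39*n - 1.24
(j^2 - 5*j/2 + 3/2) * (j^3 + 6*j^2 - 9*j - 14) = j^5 + 7*j^4/2 - 45*j^3/2 + 35*j^2/2 + 43*j/2 - 21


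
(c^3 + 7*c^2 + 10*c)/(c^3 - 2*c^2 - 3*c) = (c^2 + 7*c + 10)/(c^2 - 2*c - 3)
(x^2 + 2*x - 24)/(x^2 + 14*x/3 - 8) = 3*(x - 4)/(3*x - 4)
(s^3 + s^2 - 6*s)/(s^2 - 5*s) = (s^2 + s - 6)/(s - 5)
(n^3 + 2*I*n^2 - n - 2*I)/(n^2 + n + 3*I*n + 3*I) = (n^2 + n*(-1 + 2*I) - 2*I)/(n + 3*I)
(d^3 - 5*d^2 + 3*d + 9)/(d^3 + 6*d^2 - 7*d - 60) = (d^2 - 2*d - 3)/(d^2 + 9*d + 20)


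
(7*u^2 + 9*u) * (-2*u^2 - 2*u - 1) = -14*u^4 - 32*u^3 - 25*u^2 - 9*u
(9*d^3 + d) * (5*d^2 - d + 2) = 45*d^5 - 9*d^4 + 23*d^3 - d^2 + 2*d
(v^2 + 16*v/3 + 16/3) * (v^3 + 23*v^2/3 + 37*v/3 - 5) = v^5 + 13*v^4 + 527*v^3/9 + 305*v^2/3 + 352*v/9 - 80/3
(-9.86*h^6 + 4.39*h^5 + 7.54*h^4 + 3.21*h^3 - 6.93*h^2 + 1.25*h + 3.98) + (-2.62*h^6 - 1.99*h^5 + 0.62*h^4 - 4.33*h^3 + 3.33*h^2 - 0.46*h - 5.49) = -12.48*h^6 + 2.4*h^5 + 8.16*h^4 - 1.12*h^3 - 3.6*h^2 + 0.79*h - 1.51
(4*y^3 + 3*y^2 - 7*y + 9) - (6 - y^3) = 5*y^3 + 3*y^2 - 7*y + 3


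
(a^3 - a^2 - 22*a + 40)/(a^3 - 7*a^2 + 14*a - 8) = (a + 5)/(a - 1)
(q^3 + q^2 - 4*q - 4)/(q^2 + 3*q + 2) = q - 2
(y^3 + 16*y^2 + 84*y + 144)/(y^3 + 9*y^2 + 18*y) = (y^2 + 10*y + 24)/(y*(y + 3))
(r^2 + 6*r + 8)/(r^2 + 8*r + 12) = (r + 4)/(r + 6)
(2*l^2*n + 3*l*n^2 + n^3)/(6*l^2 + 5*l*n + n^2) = n*(l + n)/(3*l + n)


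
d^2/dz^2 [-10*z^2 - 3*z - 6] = -20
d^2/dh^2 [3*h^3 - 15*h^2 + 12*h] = 18*h - 30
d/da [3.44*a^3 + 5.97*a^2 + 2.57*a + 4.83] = 10.32*a^2 + 11.94*a + 2.57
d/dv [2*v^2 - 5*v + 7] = 4*v - 5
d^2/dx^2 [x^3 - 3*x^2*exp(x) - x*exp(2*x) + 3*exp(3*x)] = -3*x^2*exp(x) - 4*x*exp(2*x) - 12*x*exp(x) + 6*x + 27*exp(3*x) - 4*exp(2*x) - 6*exp(x)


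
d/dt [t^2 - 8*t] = 2*t - 8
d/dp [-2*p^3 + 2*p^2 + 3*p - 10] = -6*p^2 + 4*p + 3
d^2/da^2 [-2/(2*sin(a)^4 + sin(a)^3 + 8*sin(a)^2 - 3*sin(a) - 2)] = 2*(64*sin(a)^8 + 46*sin(a)^7 + 121*sin(a)^6 + 34*sin(a)^5 + 14*sin(a)^4 - 158*sin(a)^3 - 341*sin(a)^2 + 126*sin(a) - 50)/(2*sin(a)^4 + sin(a)^3 + 8*sin(a)^2 - 3*sin(a) - 2)^3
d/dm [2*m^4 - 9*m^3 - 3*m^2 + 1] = m*(8*m^2 - 27*m - 6)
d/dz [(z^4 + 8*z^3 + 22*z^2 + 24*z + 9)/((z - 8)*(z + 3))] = (2*z^3 - 19*z^2 - 80*z - 59)/(z^2 - 16*z + 64)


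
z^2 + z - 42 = (z - 6)*(z + 7)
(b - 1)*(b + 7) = b^2 + 6*b - 7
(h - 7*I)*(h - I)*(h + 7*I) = h^3 - I*h^2 + 49*h - 49*I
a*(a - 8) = a^2 - 8*a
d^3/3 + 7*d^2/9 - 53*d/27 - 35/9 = (d/3 + 1)*(d - 7/3)*(d + 5/3)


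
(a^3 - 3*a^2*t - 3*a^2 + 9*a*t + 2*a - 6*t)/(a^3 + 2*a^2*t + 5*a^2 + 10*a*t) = (a^3 - 3*a^2*t - 3*a^2 + 9*a*t + 2*a - 6*t)/(a*(a^2 + 2*a*t + 5*a + 10*t))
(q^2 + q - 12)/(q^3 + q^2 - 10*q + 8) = (q - 3)/(q^2 - 3*q + 2)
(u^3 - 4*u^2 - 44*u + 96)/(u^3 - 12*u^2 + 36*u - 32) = (u + 6)/(u - 2)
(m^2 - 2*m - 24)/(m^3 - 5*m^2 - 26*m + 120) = (m + 4)/(m^2 + m - 20)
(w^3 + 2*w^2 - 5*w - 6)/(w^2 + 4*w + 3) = w - 2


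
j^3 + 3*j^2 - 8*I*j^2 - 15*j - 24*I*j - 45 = (j + 3)*(j - 5*I)*(j - 3*I)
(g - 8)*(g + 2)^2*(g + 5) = g^4 + g^3 - 48*g^2 - 172*g - 160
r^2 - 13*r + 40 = (r - 8)*(r - 5)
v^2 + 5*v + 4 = (v + 1)*(v + 4)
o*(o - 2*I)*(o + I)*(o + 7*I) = o^4 + 6*I*o^3 + 9*o^2 + 14*I*o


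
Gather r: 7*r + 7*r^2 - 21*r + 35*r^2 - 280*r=42*r^2 - 294*r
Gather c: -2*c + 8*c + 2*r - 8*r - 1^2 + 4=6*c - 6*r + 3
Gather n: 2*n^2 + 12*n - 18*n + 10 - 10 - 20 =2*n^2 - 6*n - 20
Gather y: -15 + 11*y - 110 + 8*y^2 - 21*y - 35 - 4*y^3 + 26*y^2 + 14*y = -4*y^3 + 34*y^2 + 4*y - 160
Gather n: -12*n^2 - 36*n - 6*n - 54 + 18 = -12*n^2 - 42*n - 36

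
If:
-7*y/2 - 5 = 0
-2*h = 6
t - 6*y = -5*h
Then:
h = -3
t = 45/7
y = -10/7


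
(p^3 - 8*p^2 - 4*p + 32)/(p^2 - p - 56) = (p^2 - 4)/(p + 7)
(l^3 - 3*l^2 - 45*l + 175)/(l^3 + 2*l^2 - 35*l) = (l - 5)/l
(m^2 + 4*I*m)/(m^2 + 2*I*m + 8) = m/(m - 2*I)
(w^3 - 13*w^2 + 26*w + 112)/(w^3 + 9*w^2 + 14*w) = (w^2 - 15*w + 56)/(w*(w + 7))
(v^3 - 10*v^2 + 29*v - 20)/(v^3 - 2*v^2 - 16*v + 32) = (v^2 - 6*v + 5)/(v^2 + 2*v - 8)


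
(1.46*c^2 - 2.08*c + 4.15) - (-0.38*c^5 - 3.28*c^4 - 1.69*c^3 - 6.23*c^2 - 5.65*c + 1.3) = 0.38*c^5 + 3.28*c^4 + 1.69*c^3 + 7.69*c^2 + 3.57*c + 2.85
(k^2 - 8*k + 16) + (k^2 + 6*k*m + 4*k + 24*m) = 2*k^2 + 6*k*m - 4*k + 24*m + 16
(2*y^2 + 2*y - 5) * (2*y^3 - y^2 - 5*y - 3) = 4*y^5 + 2*y^4 - 22*y^3 - 11*y^2 + 19*y + 15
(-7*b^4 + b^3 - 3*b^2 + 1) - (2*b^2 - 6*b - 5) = -7*b^4 + b^3 - 5*b^2 + 6*b + 6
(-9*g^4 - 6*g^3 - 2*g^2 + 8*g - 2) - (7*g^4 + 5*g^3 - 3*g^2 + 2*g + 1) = -16*g^4 - 11*g^3 + g^2 + 6*g - 3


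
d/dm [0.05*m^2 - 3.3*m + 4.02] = 0.1*m - 3.3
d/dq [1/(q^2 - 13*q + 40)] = (13 - 2*q)/(q^2 - 13*q + 40)^2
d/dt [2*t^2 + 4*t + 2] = 4*t + 4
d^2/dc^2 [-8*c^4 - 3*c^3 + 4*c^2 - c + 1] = -96*c^2 - 18*c + 8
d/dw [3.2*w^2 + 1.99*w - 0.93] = 6.4*w + 1.99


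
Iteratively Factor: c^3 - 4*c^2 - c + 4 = (c - 4)*(c^2 - 1) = (c - 4)*(c - 1)*(c + 1)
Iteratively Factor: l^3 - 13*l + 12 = (l + 4)*(l^2 - 4*l + 3) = (l - 1)*(l + 4)*(l - 3)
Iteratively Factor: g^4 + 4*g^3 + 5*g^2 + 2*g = (g + 1)*(g^3 + 3*g^2 + 2*g) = g*(g + 1)*(g^2 + 3*g + 2) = g*(g + 1)*(g + 2)*(g + 1)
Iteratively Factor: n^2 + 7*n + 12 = (n + 4)*(n + 3)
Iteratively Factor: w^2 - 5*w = (w - 5)*(w)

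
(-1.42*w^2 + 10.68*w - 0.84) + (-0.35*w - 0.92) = -1.42*w^2 + 10.33*w - 1.76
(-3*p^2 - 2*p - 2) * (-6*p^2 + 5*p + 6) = 18*p^4 - 3*p^3 - 16*p^2 - 22*p - 12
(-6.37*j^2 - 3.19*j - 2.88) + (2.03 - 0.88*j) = -6.37*j^2 - 4.07*j - 0.85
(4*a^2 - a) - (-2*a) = 4*a^2 + a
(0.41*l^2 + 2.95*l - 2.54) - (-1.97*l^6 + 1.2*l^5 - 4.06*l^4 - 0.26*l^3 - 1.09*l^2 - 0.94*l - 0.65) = 1.97*l^6 - 1.2*l^5 + 4.06*l^4 + 0.26*l^3 + 1.5*l^2 + 3.89*l - 1.89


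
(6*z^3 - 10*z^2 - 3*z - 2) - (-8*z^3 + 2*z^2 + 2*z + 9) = 14*z^3 - 12*z^2 - 5*z - 11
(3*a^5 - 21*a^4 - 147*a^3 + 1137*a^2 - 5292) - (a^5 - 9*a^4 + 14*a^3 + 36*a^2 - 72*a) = 2*a^5 - 12*a^4 - 161*a^3 + 1101*a^2 + 72*a - 5292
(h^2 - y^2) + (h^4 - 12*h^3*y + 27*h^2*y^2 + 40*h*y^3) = h^4 - 12*h^3*y + 27*h^2*y^2 + h^2 + 40*h*y^3 - y^2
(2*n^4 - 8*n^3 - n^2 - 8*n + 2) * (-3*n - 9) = -6*n^5 + 6*n^4 + 75*n^3 + 33*n^2 + 66*n - 18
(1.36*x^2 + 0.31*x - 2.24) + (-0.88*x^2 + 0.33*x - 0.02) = 0.48*x^2 + 0.64*x - 2.26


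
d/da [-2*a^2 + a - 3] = 1 - 4*a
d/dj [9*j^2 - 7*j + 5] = 18*j - 7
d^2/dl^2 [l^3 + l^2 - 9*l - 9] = 6*l + 2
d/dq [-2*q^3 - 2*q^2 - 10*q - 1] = -6*q^2 - 4*q - 10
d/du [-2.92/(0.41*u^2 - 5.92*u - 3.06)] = (2.3944*u - 17.2864)/(-0.41*u^2 + 5.92*u + 3.06)^2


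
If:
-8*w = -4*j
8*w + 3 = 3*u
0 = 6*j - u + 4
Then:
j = -9/14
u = 1/7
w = -9/28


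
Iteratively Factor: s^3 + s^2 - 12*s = (s - 3)*(s^2 + 4*s) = (s - 3)*(s + 4)*(s)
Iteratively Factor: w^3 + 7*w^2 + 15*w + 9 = (w + 3)*(w^2 + 4*w + 3) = (w + 3)^2*(w + 1)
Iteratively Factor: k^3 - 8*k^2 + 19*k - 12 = (k - 3)*(k^2 - 5*k + 4) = (k - 3)*(k - 1)*(k - 4)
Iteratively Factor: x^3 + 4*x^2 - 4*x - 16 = (x + 2)*(x^2 + 2*x - 8) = (x + 2)*(x + 4)*(x - 2)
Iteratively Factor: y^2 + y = (y + 1)*(y)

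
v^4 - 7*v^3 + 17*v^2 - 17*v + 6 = (v - 3)*(v - 2)*(v - 1)^2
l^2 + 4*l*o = l*(l + 4*o)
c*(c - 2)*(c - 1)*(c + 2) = c^4 - c^3 - 4*c^2 + 4*c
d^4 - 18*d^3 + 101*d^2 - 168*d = d*(d - 8)*(d - 7)*(d - 3)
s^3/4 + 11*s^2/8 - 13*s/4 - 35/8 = (s/4 + 1/4)*(s - 5/2)*(s + 7)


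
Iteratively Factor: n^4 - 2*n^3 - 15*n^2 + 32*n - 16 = (n - 1)*(n^3 - n^2 - 16*n + 16) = (n - 1)*(n + 4)*(n^2 - 5*n + 4) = (n - 1)^2*(n + 4)*(n - 4)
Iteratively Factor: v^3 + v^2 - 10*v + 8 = (v + 4)*(v^2 - 3*v + 2) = (v - 2)*(v + 4)*(v - 1)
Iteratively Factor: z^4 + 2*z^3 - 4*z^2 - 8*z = (z - 2)*(z^3 + 4*z^2 + 4*z) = (z - 2)*(z + 2)*(z^2 + 2*z) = (z - 2)*(z + 2)^2*(z)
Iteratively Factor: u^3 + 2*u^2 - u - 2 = (u + 1)*(u^2 + u - 2) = (u - 1)*(u + 1)*(u + 2)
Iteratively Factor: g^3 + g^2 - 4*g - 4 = (g - 2)*(g^2 + 3*g + 2) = (g - 2)*(g + 1)*(g + 2)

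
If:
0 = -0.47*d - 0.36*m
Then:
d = -0.765957446808511*m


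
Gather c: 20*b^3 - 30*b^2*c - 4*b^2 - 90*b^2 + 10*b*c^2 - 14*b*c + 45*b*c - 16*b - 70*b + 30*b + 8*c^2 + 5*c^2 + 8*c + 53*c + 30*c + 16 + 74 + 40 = 20*b^3 - 94*b^2 - 56*b + c^2*(10*b + 13) + c*(-30*b^2 + 31*b + 91) + 130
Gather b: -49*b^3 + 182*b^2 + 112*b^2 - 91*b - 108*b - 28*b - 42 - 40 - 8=-49*b^3 + 294*b^2 - 227*b - 90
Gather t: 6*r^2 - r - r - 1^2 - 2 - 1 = 6*r^2 - 2*r - 4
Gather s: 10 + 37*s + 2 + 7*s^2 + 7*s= 7*s^2 + 44*s + 12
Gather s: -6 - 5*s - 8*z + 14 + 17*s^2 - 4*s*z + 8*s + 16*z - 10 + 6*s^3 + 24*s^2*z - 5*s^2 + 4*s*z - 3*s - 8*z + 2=6*s^3 + s^2*(24*z + 12)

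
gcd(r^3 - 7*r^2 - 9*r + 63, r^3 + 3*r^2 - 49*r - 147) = r^2 - 4*r - 21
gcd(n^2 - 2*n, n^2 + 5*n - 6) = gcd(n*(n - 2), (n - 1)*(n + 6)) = 1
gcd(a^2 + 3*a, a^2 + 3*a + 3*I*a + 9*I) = a + 3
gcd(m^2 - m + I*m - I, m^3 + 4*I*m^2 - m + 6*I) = 1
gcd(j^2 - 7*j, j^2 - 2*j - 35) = j - 7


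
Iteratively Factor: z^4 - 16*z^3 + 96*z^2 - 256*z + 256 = (z - 4)*(z^3 - 12*z^2 + 48*z - 64) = (z - 4)^2*(z^2 - 8*z + 16) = (z - 4)^3*(z - 4)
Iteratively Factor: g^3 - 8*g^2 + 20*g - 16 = (g - 2)*(g^2 - 6*g + 8) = (g - 4)*(g - 2)*(g - 2)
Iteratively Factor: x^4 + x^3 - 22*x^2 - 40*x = (x + 4)*(x^3 - 3*x^2 - 10*x) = (x - 5)*(x + 4)*(x^2 + 2*x) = x*(x - 5)*(x + 4)*(x + 2)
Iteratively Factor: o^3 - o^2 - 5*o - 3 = (o - 3)*(o^2 + 2*o + 1) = (o - 3)*(o + 1)*(o + 1)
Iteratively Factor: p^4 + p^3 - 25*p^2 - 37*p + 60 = (p + 3)*(p^3 - 2*p^2 - 19*p + 20) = (p - 5)*(p + 3)*(p^2 + 3*p - 4) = (p - 5)*(p + 3)*(p + 4)*(p - 1)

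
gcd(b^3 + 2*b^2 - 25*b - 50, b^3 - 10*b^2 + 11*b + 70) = b^2 - 3*b - 10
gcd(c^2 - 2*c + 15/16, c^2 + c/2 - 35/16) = c - 5/4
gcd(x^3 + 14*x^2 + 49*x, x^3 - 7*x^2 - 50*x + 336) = x + 7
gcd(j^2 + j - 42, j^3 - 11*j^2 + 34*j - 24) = j - 6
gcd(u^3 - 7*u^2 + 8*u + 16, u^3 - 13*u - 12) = u^2 - 3*u - 4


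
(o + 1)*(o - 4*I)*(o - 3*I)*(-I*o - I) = -I*o^4 - 7*o^3 - 2*I*o^3 - 14*o^2 + 11*I*o^2 - 7*o + 24*I*o + 12*I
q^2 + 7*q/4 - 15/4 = (q - 5/4)*(q + 3)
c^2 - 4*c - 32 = (c - 8)*(c + 4)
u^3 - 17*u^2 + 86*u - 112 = (u - 8)*(u - 7)*(u - 2)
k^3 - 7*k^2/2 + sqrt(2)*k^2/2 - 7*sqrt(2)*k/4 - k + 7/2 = (k - 7/2)*(k - sqrt(2)/2)*(k + sqrt(2))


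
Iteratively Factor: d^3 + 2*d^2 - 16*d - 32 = (d - 4)*(d^2 + 6*d + 8) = (d - 4)*(d + 4)*(d + 2)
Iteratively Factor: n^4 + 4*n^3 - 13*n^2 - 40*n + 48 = (n - 3)*(n^3 + 7*n^2 + 8*n - 16) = (n - 3)*(n + 4)*(n^2 + 3*n - 4) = (n - 3)*(n - 1)*(n + 4)*(n + 4)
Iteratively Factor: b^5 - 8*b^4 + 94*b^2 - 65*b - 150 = (b + 3)*(b^4 - 11*b^3 + 33*b^2 - 5*b - 50) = (b - 5)*(b + 3)*(b^3 - 6*b^2 + 3*b + 10) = (b - 5)*(b - 2)*(b + 3)*(b^2 - 4*b - 5) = (b - 5)^2*(b - 2)*(b + 3)*(b + 1)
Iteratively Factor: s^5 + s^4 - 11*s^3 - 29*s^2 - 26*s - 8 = (s + 1)*(s^4 - 11*s^2 - 18*s - 8) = (s - 4)*(s + 1)*(s^3 + 4*s^2 + 5*s + 2) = (s - 4)*(s + 1)^2*(s^2 + 3*s + 2) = (s - 4)*(s + 1)^3*(s + 2)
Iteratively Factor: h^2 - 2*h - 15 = (h - 5)*(h + 3)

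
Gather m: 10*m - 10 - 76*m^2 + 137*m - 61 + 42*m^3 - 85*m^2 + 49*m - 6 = 42*m^3 - 161*m^2 + 196*m - 77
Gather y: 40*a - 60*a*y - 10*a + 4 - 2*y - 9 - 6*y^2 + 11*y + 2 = 30*a - 6*y^2 + y*(9 - 60*a) - 3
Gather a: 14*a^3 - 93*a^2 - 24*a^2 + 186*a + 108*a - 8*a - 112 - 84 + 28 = 14*a^3 - 117*a^2 + 286*a - 168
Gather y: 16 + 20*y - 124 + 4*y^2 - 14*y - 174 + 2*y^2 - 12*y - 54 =6*y^2 - 6*y - 336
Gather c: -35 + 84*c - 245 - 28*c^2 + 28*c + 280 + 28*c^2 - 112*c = 0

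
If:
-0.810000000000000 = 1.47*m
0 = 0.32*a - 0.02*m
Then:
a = -0.03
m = -0.55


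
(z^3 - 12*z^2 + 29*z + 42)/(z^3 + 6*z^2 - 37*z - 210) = (z^2 - 6*z - 7)/(z^2 + 12*z + 35)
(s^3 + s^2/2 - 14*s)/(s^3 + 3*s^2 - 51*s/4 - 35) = 2*s/(2*s + 5)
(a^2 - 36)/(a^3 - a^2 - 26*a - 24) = (a + 6)/(a^2 + 5*a + 4)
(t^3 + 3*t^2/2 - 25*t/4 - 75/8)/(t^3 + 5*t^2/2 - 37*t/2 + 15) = (t^2 + 4*t + 15/4)/(t^2 + 5*t - 6)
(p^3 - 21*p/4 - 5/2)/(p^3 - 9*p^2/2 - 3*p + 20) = (p + 1/2)/(p - 4)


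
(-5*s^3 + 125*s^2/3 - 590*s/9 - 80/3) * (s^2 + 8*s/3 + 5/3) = -5*s^5 + 85*s^4/3 + 335*s^3/9 - 3565*s^2/27 - 4870*s/27 - 400/9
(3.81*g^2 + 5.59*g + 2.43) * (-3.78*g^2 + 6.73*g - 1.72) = -14.4018*g^4 + 4.5111*g^3 + 21.8821*g^2 + 6.7391*g - 4.1796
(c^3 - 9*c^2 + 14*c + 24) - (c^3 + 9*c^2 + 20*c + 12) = -18*c^2 - 6*c + 12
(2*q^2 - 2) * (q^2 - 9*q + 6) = 2*q^4 - 18*q^3 + 10*q^2 + 18*q - 12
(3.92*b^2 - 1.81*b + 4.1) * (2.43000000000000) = 9.5256*b^2 - 4.3983*b + 9.963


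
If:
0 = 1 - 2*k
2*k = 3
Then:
No Solution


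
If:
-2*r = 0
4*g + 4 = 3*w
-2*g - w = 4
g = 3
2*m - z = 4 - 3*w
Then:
No Solution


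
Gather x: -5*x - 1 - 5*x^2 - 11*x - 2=-5*x^2 - 16*x - 3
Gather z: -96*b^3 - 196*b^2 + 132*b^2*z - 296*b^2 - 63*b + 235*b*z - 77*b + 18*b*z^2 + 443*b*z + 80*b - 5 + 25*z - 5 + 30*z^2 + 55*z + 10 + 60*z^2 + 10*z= -96*b^3 - 492*b^2 - 60*b + z^2*(18*b + 90) + z*(132*b^2 + 678*b + 90)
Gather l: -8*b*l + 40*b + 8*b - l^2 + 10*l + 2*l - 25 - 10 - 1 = 48*b - l^2 + l*(12 - 8*b) - 36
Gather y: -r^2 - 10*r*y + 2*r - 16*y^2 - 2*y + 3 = -r^2 + 2*r - 16*y^2 + y*(-10*r - 2) + 3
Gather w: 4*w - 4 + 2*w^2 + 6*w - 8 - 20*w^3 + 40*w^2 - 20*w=-20*w^3 + 42*w^2 - 10*w - 12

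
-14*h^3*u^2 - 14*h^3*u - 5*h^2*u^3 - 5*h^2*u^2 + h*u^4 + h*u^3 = u*(-7*h + u)*(2*h + u)*(h*u + h)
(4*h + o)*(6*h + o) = 24*h^2 + 10*h*o + o^2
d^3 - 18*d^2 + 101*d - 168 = (d - 8)*(d - 7)*(d - 3)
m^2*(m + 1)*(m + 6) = m^4 + 7*m^3 + 6*m^2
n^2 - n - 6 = (n - 3)*(n + 2)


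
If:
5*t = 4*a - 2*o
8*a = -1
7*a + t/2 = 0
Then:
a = -1/8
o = -37/8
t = 7/4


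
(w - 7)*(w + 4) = w^2 - 3*w - 28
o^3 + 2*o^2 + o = o*(o + 1)^2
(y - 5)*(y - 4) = y^2 - 9*y + 20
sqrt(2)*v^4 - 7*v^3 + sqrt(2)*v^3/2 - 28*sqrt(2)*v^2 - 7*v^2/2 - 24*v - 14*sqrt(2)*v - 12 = (v + 1/2)*(v - 6*sqrt(2))*(v + 2*sqrt(2))*(sqrt(2)*v + 1)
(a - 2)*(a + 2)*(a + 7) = a^3 + 7*a^2 - 4*a - 28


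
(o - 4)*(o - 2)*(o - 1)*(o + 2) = o^4 - 5*o^3 + 20*o - 16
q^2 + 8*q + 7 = (q + 1)*(q + 7)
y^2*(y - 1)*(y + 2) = y^4 + y^3 - 2*y^2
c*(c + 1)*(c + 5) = c^3 + 6*c^2 + 5*c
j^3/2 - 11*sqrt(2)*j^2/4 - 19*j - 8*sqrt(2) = (j/2 + sqrt(2))*(j - 8*sqrt(2))*(j + sqrt(2)/2)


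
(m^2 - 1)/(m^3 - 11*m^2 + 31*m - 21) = (m + 1)/(m^2 - 10*m + 21)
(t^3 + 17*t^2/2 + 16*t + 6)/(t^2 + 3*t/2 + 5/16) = 8*(2*t^3 + 17*t^2 + 32*t + 12)/(16*t^2 + 24*t + 5)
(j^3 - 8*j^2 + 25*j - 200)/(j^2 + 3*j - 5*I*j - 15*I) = (j^2 + j*(-8 + 5*I) - 40*I)/(j + 3)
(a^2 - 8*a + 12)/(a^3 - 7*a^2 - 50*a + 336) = (a - 2)/(a^2 - a - 56)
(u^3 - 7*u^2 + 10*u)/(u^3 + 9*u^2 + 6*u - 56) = u*(u - 5)/(u^2 + 11*u + 28)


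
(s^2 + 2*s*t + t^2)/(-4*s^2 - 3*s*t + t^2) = (-s - t)/(4*s - t)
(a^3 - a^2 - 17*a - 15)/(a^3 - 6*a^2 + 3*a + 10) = (a + 3)/(a - 2)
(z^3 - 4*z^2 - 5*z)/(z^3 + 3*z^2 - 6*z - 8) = z*(z - 5)/(z^2 + 2*z - 8)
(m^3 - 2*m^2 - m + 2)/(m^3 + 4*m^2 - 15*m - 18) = (m^2 - 3*m + 2)/(m^2 + 3*m - 18)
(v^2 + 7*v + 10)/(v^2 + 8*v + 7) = (v^2 + 7*v + 10)/(v^2 + 8*v + 7)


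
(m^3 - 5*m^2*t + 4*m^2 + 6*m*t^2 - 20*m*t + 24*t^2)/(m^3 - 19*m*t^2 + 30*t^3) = (m + 4)/(m + 5*t)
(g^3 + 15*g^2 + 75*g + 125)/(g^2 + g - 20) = (g^2 + 10*g + 25)/(g - 4)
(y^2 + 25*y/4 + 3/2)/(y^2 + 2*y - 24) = (y + 1/4)/(y - 4)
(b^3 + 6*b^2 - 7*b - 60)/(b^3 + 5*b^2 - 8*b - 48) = (b + 5)/(b + 4)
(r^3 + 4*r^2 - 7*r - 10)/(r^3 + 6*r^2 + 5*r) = (r - 2)/r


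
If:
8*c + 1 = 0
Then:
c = -1/8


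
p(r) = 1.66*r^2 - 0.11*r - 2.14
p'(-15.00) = -49.91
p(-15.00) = 373.01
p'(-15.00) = -49.91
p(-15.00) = 373.01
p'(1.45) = 4.70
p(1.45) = 1.19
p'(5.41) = 17.85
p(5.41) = 45.85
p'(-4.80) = -16.05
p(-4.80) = 36.63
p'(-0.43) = -1.54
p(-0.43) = -1.79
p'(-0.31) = -1.14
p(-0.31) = -1.95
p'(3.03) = 9.95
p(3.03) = 12.77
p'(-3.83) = -12.83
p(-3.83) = 22.63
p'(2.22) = 7.26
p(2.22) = 5.80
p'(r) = 3.32*r - 0.11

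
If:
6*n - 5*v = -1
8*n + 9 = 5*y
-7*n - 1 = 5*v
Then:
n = -2/13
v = 1/65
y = 101/65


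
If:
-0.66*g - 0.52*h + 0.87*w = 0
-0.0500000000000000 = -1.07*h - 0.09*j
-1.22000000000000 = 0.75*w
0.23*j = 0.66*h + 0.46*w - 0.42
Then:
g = -2.45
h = 0.38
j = -3.98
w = -1.63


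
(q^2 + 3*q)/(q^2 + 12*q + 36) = q*(q + 3)/(q^2 + 12*q + 36)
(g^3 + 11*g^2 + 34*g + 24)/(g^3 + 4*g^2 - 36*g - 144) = (g + 1)/(g - 6)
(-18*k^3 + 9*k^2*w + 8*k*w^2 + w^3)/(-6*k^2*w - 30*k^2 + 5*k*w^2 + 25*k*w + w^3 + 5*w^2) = (3*k + w)/(w + 5)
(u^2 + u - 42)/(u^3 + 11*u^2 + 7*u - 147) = (u - 6)/(u^2 + 4*u - 21)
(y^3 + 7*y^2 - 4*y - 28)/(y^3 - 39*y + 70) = (y + 2)/(y - 5)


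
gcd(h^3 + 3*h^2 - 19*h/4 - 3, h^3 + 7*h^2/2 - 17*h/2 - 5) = h + 1/2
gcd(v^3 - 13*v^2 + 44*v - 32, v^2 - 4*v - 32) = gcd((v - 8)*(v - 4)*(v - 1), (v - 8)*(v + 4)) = v - 8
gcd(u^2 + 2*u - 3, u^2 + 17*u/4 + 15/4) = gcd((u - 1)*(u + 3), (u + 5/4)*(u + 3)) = u + 3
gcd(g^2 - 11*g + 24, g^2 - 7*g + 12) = g - 3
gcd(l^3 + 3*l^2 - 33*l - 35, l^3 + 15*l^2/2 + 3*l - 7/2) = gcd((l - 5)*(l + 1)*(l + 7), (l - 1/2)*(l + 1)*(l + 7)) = l^2 + 8*l + 7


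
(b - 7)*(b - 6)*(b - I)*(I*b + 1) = I*b^4 + 2*b^3 - 13*I*b^3 - 26*b^2 + 41*I*b^2 + 84*b + 13*I*b - 42*I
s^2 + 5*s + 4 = (s + 1)*(s + 4)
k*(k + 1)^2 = k^3 + 2*k^2 + k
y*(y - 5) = y^2 - 5*y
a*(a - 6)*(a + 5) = a^3 - a^2 - 30*a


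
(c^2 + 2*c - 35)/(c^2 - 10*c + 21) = (c^2 + 2*c - 35)/(c^2 - 10*c + 21)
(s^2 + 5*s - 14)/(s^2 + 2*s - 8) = (s + 7)/(s + 4)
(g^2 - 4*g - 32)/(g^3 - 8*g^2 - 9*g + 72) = (g + 4)/(g^2 - 9)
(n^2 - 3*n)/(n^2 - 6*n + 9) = n/(n - 3)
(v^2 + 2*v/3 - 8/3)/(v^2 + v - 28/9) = 3*(v + 2)/(3*v + 7)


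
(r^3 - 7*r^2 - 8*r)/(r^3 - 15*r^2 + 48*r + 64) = r/(r - 8)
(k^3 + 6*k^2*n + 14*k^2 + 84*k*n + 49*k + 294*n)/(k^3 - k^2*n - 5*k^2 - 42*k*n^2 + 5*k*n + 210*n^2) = (k^2 + 14*k + 49)/(k^2 - 7*k*n - 5*k + 35*n)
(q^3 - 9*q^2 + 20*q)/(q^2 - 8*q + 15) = q*(q - 4)/(q - 3)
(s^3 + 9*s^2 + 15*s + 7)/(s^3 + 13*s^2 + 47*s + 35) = (s + 1)/(s + 5)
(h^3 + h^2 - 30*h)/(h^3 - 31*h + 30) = h/(h - 1)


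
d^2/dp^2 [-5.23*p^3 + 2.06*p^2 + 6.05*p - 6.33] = 4.12 - 31.38*p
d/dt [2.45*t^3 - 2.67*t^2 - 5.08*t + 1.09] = 7.35*t^2 - 5.34*t - 5.08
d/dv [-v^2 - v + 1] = -2*v - 1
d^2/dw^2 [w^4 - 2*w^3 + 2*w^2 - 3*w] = 12*w^2 - 12*w + 4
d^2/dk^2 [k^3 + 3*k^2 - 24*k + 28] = 6*k + 6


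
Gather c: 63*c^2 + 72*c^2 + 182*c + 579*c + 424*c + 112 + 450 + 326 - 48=135*c^2 + 1185*c + 840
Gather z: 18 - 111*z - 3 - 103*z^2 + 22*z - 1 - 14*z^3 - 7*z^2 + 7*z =-14*z^3 - 110*z^2 - 82*z + 14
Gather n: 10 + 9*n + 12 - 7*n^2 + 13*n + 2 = -7*n^2 + 22*n + 24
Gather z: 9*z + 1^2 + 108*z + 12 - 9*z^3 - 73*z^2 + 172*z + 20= -9*z^3 - 73*z^2 + 289*z + 33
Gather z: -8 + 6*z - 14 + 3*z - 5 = 9*z - 27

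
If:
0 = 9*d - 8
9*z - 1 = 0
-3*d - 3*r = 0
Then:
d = 8/9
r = -8/9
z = 1/9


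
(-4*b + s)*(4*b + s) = -16*b^2 + s^2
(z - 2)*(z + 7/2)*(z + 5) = z^3 + 13*z^2/2 + z/2 - 35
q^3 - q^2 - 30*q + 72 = (q - 4)*(q - 3)*(q + 6)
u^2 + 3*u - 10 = (u - 2)*(u + 5)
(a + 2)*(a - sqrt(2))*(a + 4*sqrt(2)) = a^3 + 2*a^2 + 3*sqrt(2)*a^2 - 8*a + 6*sqrt(2)*a - 16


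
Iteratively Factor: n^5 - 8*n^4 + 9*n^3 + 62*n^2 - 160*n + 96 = (n - 4)*(n^4 - 4*n^3 - 7*n^2 + 34*n - 24) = (n - 4)*(n - 2)*(n^3 - 2*n^2 - 11*n + 12) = (n - 4)*(n - 2)*(n - 1)*(n^2 - n - 12) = (n - 4)^2*(n - 2)*(n - 1)*(n + 3)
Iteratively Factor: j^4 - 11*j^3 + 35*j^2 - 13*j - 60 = (j - 4)*(j^3 - 7*j^2 + 7*j + 15) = (j - 4)*(j + 1)*(j^2 - 8*j + 15) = (j - 5)*(j - 4)*(j + 1)*(j - 3)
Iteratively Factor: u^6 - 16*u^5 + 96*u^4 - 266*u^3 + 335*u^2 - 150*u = (u - 5)*(u^5 - 11*u^4 + 41*u^3 - 61*u^2 + 30*u) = u*(u - 5)*(u^4 - 11*u^3 + 41*u^2 - 61*u + 30) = u*(u - 5)^2*(u^3 - 6*u^2 + 11*u - 6) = u*(u - 5)^2*(u - 1)*(u^2 - 5*u + 6) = u*(u - 5)^2*(u - 2)*(u - 1)*(u - 3)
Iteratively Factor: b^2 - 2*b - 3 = (b - 3)*(b + 1)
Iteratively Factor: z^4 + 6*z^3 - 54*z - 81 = (z + 3)*(z^3 + 3*z^2 - 9*z - 27) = (z + 3)^2*(z^2 - 9) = (z + 3)^3*(z - 3)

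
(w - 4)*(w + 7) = w^2 + 3*w - 28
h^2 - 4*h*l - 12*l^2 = (h - 6*l)*(h + 2*l)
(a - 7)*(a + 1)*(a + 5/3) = a^3 - 13*a^2/3 - 17*a - 35/3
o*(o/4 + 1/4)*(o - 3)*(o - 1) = o^4/4 - 3*o^3/4 - o^2/4 + 3*o/4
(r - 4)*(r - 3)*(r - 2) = r^3 - 9*r^2 + 26*r - 24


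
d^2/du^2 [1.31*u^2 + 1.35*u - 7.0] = 2.62000000000000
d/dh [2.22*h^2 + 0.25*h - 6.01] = 4.44*h + 0.25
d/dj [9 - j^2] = -2*j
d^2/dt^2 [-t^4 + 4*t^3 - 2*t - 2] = 12*t*(2 - t)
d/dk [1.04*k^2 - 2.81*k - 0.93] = 2.08*k - 2.81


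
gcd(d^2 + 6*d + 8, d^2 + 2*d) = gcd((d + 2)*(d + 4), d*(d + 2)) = d + 2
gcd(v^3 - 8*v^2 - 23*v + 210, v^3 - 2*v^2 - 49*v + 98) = v - 7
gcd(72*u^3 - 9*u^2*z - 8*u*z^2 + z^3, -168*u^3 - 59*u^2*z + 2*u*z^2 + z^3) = -24*u^2 - 5*u*z + z^2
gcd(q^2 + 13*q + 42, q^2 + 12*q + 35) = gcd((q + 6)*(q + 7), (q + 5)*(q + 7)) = q + 7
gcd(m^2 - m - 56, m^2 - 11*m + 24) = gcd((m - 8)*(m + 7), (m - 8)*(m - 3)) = m - 8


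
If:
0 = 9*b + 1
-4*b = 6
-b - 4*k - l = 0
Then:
No Solution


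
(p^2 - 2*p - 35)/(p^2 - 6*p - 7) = (p + 5)/(p + 1)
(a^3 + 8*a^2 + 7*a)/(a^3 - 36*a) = (a^2 + 8*a + 7)/(a^2 - 36)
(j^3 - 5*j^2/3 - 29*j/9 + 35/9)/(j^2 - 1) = (9*j^2 - 6*j - 35)/(9*(j + 1))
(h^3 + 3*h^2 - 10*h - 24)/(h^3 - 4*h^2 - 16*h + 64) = (h^2 - h - 6)/(h^2 - 8*h + 16)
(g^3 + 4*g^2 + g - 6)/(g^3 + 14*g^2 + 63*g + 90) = (g^2 + g - 2)/(g^2 + 11*g + 30)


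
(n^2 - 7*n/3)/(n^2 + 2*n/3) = (3*n - 7)/(3*n + 2)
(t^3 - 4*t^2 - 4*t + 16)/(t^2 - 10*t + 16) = (t^2 - 2*t - 8)/(t - 8)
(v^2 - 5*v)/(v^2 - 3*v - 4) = v*(5 - v)/(-v^2 + 3*v + 4)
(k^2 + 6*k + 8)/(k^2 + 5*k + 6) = (k + 4)/(k + 3)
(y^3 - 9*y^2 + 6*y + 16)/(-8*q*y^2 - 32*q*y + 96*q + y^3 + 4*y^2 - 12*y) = (y^2 - 7*y - 8)/(-8*q*y - 48*q + y^2 + 6*y)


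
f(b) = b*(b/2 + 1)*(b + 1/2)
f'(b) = b*(b/2 + 1) + b*(b + 1/2)/2 + (b/2 + 1)*(b + 1/2)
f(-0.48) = -0.01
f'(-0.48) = -0.35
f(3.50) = 38.50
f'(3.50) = 27.62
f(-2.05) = -0.08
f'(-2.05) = 1.68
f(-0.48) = -0.01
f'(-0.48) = -0.35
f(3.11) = 28.69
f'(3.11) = 22.78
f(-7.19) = -124.82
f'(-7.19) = 60.07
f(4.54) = 74.82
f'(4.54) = 42.77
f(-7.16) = -123.03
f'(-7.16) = 59.50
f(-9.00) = -267.75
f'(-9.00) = 99.50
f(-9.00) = -267.75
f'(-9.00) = 99.50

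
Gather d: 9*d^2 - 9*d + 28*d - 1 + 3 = 9*d^2 + 19*d + 2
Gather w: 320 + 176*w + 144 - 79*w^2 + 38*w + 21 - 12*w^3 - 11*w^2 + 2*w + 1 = -12*w^3 - 90*w^2 + 216*w + 486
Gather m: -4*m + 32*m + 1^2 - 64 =28*m - 63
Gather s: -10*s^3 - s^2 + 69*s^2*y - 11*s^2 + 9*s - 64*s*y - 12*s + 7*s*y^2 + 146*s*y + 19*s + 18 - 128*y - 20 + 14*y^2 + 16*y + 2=-10*s^3 + s^2*(69*y - 12) + s*(7*y^2 + 82*y + 16) + 14*y^2 - 112*y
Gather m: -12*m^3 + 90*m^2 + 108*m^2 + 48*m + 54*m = -12*m^3 + 198*m^2 + 102*m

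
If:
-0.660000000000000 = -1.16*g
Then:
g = 0.57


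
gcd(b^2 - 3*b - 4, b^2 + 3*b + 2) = b + 1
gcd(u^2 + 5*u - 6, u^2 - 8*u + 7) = u - 1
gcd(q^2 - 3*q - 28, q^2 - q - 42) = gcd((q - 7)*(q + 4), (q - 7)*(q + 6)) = q - 7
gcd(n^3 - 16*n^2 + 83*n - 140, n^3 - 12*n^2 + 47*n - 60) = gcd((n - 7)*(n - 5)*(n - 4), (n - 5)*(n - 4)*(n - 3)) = n^2 - 9*n + 20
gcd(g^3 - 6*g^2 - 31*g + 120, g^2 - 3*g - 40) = g^2 - 3*g - 40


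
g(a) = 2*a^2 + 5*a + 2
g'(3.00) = 17.00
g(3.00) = 35.00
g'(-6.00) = -19.00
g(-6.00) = 44.00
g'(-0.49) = 3.04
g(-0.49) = 0.03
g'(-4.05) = -11.20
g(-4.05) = 14.56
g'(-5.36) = -16.44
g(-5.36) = 32.66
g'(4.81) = 24.24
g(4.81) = 72.32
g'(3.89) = 20.56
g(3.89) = 51.71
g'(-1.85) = -2.40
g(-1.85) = -0.40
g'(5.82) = 28.28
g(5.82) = 98.84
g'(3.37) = 18.48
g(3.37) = 41.56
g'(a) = 4*a + 5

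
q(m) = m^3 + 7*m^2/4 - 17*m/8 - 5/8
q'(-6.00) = 84.88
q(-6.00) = -140.88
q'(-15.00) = 620.38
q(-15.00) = -2950.00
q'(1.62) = 11.42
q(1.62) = 4.78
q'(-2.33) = 6.01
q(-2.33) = 1.18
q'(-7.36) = 134.62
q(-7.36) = -288.88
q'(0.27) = -0.96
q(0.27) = -1.05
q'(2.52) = 25.75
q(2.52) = 21.14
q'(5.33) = 101.76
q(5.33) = 189.18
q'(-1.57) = -0.23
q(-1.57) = 3.15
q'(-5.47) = 68.49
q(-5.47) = -100.31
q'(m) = 3*m^2 + 7*m/2 - 17/8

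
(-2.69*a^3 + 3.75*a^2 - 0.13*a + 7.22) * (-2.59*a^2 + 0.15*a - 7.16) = 6.9671*a^5 - 10.116*a^4 + 20.1596*a^3 - 45.5693*a^2 + 2.0138*a - 51.6952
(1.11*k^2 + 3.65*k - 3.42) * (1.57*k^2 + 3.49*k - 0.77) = 1.7427*k^4 + 9.6044*k^3 + 6.5144*k^2 - 14.7463*k + 2.6334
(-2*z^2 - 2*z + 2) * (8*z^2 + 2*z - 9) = -16*z^4 - 20*z^3 + 30*z^2 + 22*z - 18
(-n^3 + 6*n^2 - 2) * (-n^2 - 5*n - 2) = n^5 - n^4 - 28*n^3 - 10*n^2 + 10*n + 4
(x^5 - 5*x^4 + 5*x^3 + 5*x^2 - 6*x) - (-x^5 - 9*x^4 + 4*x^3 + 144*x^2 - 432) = 2*x^5 + 4*x^4 + x^3 - 139*x^2 - 6*x + 432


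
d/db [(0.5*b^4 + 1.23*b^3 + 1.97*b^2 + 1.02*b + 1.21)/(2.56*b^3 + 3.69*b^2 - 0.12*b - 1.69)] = (1.28*b^6 + 3.69*b^5 - 0.6845*b^4 - 8.8976*b^3 - 19.5291*b^2 - 15.5884*b - 1.5786)/(6.5536*b^6 + 18.8928*b^5 + 13.0017*b^4 - 9.5384*b^3 - 12.4578*b^2 + 0.4056*b + 2.8561)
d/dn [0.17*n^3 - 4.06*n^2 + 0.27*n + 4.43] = 0.51*n^2 - 8.12*n + 0.27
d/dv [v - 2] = 1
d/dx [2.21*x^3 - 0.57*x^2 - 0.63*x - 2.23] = 6.63*x^2 - 1.14*x - 0.63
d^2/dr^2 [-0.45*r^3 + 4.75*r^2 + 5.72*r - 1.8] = 9.5 - 2.7*r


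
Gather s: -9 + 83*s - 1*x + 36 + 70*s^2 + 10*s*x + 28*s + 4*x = 70*s^2 + s*(10*x + 111) + 3*x + 27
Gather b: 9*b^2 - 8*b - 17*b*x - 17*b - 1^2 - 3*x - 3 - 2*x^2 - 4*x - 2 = 9*b^2 + b*(-17*x - 25) - 2*x^2 - 7*x - 6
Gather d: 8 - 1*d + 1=9 - d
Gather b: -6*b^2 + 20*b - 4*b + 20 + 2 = -6*b^2 + 16*b + 22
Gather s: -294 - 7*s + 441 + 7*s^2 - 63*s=7*s^2 - 70*s + 147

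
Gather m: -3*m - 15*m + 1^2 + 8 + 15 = 24 - 18*m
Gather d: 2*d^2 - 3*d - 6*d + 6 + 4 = 2*d^2 - 9*d + 10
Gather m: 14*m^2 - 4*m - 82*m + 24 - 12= 14*m^2 - 86*m + 12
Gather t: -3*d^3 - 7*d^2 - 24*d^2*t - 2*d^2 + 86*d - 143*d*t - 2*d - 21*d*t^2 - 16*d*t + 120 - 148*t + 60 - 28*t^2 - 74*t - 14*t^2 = -3*d^3 - 9*d^2 + 84*d + t^2*(-21*d - 42) + t*(-24*d^2 - 159*d - 222) + 180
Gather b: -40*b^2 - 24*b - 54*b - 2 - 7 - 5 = -40*b^2 - 78*b - 14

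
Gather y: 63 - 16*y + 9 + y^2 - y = y^2 - 17*y + 72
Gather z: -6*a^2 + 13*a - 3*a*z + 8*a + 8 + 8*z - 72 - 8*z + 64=-6*a^2 - 3*a*z + 21*a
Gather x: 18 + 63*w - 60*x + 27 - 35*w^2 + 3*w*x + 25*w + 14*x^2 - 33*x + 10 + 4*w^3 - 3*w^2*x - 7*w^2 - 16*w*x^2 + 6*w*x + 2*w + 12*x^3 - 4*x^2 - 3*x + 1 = 4*w^3 - 42*w^2 + 90*w + 12*x^3 + x^2*(10 - 16*w) + x*(-3*w^2 + 9*w - 96) + 56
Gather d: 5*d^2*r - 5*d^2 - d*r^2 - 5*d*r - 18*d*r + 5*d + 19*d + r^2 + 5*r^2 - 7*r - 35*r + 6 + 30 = d^2*(5*r - 5) + d*(-r^2 - 23*r + 24) + 6*r^2 - 42*r + 36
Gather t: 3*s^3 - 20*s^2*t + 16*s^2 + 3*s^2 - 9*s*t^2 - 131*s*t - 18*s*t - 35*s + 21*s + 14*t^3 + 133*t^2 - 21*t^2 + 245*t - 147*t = 3*s^3 + 19*s^2 - 14*s + 14*t^3 + t^2*(112 - 9*s) + t*(-20*s^2 - 149*s + 98)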